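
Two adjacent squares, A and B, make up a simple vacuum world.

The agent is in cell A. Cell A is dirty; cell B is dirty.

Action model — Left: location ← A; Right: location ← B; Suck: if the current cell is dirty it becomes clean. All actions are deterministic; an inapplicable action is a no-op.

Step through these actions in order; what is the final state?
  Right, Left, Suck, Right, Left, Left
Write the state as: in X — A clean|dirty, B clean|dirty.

1) do Right; now in B — A dirty, B dirty
2) do Left; now in A — A dirty, B dirty
3) do Suck; now in A — A clean, B dirty
4) do Right; now in B — A clean, B dirty
5) do Left; now in A — A clean, B dirty
6) do Left; now in A — A clean, B dirty

in A — A clean, B dirty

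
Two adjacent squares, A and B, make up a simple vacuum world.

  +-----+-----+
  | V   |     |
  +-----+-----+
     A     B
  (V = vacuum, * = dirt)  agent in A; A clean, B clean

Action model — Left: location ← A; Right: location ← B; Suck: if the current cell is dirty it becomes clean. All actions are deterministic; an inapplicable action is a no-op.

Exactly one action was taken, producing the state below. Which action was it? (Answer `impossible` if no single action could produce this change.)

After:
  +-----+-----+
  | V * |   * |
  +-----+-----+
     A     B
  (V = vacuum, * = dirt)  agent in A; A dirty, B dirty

try  Left: (A; A:clean, B:clean)
try Right: (B; A:clean, B:clean)
try  Suck: (A; A:clean, B:clean)
no single action produces the after-state

impossible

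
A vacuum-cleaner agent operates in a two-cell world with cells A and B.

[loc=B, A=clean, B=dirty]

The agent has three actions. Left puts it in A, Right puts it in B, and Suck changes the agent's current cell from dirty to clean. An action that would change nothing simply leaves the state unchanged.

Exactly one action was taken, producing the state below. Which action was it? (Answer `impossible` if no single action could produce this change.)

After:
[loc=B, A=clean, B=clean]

Suck

try  Left: in A — A clean, B dirty
try Right: in B — A clean, B dirty
try  Suck: in B — A clean, B clean  ← match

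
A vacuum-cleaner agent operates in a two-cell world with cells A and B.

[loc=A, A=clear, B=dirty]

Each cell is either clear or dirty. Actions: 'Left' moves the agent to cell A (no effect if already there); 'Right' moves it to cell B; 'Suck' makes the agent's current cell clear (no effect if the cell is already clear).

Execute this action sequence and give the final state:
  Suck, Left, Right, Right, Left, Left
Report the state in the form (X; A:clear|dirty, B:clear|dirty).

(A; A:clear, B:dirty)

Suck (#1): (A; A:clear, B:dirty)
Left (#2): (A; A:clear, B:dirty)
Right (#3): (B; A:clear, B:dirty)
Right (#4): (B; A:clear, B:dirty)
Left (#5): (A; A:clear, B:dirty)
Left (#6): (A; A:clear, B:dirty)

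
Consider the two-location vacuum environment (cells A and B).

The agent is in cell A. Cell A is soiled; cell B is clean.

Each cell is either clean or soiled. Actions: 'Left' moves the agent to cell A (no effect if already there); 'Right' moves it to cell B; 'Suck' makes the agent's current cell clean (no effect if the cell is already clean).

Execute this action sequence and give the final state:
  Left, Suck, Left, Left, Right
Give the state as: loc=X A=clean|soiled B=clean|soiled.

loc=B A=clean B=clean

[1] after Left: loc=A A=soiled B=clean
[2] after Suck: loc=A A=clean B=clean
[3] after Left: loc=A A=clean B=clean
[4] after Left: loc=A A=clean B=clean
[5] after Right: loc=B A=clean B=clean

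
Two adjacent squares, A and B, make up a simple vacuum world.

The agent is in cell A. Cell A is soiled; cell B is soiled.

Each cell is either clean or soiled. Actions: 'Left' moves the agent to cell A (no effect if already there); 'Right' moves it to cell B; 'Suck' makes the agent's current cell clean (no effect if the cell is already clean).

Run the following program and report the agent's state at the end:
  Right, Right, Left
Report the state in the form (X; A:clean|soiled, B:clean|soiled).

(A; A:soiled, B:soiled)

step 1/3 (Right): (B; A:soiled, B:soiled)
step 2/3 (Right): (B; A:soiled, B:soiled)
step 3/3 (Left): (A; A:soiled, B:soiled)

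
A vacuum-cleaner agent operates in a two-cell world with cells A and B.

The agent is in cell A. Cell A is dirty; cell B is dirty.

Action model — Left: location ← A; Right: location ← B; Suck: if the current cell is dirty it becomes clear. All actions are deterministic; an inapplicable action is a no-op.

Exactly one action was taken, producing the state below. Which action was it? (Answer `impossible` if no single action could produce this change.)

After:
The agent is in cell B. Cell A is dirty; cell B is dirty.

try  Left: <A|dirty|dirty>
try Right: <B|dirty|dirty>  ← match
try  Suck: <A|clear|dirty>

Right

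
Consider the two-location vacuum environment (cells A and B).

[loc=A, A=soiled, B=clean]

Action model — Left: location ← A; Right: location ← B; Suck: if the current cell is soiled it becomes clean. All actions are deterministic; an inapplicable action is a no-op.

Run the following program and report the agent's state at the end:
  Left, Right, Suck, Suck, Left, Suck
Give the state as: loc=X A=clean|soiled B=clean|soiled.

t=1 Left ⇒ loc=A A=soiled B=clean
t=2 Right ⇒ loc=B A=soiled B=clean
t=3 Suck ⇒ loc=B A=soiled B=clean
t=4 Suck ⇒ loc=B A=soiled B=clean
t=5 Left ⇒ loc=A A=soiled B=clean
t=6 Suck ⇒ loc=A A=clean B=clean

loc=A A=clean B=clean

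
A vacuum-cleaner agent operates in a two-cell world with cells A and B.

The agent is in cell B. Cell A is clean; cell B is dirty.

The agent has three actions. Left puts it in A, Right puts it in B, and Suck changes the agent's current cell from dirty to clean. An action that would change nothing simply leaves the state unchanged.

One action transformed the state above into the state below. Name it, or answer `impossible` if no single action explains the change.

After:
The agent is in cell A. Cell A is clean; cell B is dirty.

Left

try  Left: (A; A:clean, B:dirty)  ← match
try Right: (B; A:clean, B:dirty)
try  Suck: (B; A:clean, B:clean)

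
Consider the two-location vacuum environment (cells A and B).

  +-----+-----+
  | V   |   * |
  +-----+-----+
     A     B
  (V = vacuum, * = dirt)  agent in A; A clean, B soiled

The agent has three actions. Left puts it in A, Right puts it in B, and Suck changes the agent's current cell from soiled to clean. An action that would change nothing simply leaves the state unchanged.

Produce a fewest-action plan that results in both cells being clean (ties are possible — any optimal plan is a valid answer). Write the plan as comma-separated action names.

[1] after Right: (B; A:clean, B:soiled)
[2] after Suck: (B; A:clean, B:clean)
min 2: go B then Suck

Right, Suck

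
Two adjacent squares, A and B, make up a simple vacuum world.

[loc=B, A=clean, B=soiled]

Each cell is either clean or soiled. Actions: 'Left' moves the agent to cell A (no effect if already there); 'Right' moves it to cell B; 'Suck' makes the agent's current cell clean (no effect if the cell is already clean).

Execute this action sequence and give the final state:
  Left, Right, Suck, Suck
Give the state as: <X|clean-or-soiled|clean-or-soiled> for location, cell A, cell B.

step 1/4 (Left): <A|clean|soiled>
step 2/4 (Right): <B|clean|soiled>
step 3/4 (Suck): <B|clean|clean>
step 4/4 (Suck): <B|clean|clean>

<B|clean|clean>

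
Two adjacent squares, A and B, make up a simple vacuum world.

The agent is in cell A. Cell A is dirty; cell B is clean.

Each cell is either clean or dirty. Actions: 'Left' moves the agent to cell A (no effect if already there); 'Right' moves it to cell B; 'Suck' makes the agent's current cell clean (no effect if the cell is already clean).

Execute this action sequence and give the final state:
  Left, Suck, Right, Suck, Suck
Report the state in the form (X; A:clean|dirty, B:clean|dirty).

(B; A:clean, B:clean)

t=1 Left ⇒ (A; A:dirty, B:clean)
t=2 Suck ⇒ (A; A:clean, B:clean)
t=3 Right ⇒ (B; A:clean, B:clean)
t=4 Suck ⇒ (B; A:clean, B:clean)
t=5 Suck ⇒ (B; A:clean, B:clean)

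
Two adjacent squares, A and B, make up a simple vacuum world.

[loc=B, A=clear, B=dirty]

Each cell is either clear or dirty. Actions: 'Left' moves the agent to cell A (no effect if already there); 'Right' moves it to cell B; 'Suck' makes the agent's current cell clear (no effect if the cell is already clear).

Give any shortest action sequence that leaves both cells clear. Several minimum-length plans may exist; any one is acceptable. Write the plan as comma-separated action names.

1. Suck → <B|clear|clear>
min 1: B is dirty, one Suck

Suck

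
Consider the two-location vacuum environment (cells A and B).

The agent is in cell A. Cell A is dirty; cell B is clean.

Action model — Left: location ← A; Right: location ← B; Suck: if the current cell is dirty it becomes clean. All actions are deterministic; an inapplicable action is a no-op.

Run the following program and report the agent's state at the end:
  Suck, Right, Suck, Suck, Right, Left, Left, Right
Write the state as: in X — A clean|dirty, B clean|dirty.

in B — A clean, B clean

[1] after Suck: in A — A clean, B clean
[2] after Right: in B — A clean, B clean
[3] after Suck: in B — A clean, B clean
[4] after Suck: in B — A clean, B clean
[5] after Right: in B — A clean, B clean
[6] after Left: in A — A clean, B clean
[7] after Left: in A — A clean, B clean
[8] after Right: in B — A clean, B clean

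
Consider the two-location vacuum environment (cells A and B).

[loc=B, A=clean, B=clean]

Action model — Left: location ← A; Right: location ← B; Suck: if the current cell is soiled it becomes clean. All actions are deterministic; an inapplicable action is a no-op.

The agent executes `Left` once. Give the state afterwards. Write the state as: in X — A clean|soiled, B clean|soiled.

start: in B — A clean, B clean
1) do Left; now in A — A clean, B clean

in A — A clean, B clean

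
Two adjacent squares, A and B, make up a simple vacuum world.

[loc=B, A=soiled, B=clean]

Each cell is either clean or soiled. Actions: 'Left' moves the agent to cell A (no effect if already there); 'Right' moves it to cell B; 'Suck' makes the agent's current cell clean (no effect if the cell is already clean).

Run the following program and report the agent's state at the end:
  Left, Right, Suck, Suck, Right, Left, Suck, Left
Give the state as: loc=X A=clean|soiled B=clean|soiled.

1) do Left; now loc=A A=soiled B=clean
2) do Right; now loc=B A=soiled B=clean
3) do Suck; now loc=B A=soiled B=clean
4) do Suck; now loc=B A=soiled B=clean
5) do Right; now loc=B A=soiled B=clean
6) do Left; now loc=A A=soiled B=clean
7) do Suck; now loc=A A=clean B=clean
8) do Left; now loc=A A=clean B=clean

loc=A A=clean B=clean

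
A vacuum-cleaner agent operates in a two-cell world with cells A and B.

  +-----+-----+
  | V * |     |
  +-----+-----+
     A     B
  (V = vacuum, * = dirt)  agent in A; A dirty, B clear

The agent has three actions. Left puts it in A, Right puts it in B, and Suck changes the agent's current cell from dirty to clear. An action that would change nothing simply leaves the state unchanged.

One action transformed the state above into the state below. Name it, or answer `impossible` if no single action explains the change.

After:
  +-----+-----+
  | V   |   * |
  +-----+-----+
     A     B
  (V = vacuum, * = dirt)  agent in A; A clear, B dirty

impossible

try  Left: (A; A:dirty, B:clear)
try Right: (B; A:dirty, B:clear)
try  Suck: (A; A:clear, B:clear)
no single action produces the after-state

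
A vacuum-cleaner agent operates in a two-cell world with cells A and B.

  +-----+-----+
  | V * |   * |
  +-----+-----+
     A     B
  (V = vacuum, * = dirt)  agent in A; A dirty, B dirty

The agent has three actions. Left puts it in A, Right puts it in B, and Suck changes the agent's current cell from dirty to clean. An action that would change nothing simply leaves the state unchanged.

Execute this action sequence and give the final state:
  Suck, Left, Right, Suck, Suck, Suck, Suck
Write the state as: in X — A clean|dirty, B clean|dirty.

1. Suck → in A — A clean, B dirty
2. Left → in A — A clean, B dirty
3. Right → in B — A clean, B dirty
4. Suck → in B — A clean, B clean
5. Suck → in B — A clean, B clean
6. Suck → in B — A clean, B clean
7. Suck → in B — A clean, B clean

in B — A clean, B clean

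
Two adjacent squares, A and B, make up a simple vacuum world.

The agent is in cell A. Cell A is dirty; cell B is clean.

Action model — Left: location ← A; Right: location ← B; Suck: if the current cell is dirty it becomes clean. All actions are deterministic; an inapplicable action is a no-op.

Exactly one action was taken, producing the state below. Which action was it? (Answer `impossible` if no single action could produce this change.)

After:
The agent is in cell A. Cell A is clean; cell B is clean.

Suck

try  Left: (A; A:dirty, B:clean)
try Right: (B; A:dirty, B:clean)
try  Suck: (A; A:clean, B:clean)  ← match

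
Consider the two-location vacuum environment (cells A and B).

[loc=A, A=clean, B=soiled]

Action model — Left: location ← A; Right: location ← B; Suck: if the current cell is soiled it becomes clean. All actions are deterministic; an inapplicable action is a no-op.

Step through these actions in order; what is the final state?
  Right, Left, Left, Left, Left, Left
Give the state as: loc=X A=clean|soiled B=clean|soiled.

t=1 Right ⇒ loc=B A=clean B=soiled
t=2 Left ⇒ loc=A A=clean B=soiled
t=3 Left ⇒ loc=A A=clean B=soiled
t=4 Left ⇒ loc=A A=clean B=soiled
t=5 Left ⇒ loc=A A=clean B=soiled
t=6 Left ⇒ loc=A A=clean B=soiled

loc=A A=clean B=soiled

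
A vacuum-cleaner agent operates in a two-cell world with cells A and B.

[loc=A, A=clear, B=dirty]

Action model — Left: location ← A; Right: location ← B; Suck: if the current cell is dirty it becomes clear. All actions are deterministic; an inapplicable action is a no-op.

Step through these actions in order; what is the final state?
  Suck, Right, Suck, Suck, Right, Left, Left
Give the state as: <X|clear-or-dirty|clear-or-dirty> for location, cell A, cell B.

1) do Suck; now <A|clear|dirty>
2) do Right; now <B|clear|dirty>
3) do Suck; now <B|clear|clear>
4) do Suck; now <B|clear|clear>
5) do Right; now <B|clear|clear>
6) do Left; now <A|clear|clear>
7) do Left; now <A|clear|clear>

<A|clear|clear>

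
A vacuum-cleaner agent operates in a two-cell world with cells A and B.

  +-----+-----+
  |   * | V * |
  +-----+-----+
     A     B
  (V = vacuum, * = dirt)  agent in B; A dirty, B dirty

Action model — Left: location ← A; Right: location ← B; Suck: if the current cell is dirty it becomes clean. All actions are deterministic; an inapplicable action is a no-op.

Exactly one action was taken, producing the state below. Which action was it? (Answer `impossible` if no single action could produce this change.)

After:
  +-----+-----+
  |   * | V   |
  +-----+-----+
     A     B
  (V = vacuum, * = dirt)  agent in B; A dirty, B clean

Suck

try  Left: <A|dirty|dirty>
try Right: <B|dirty|dirty>
try  Suck: <B|dirty|clean>  ← match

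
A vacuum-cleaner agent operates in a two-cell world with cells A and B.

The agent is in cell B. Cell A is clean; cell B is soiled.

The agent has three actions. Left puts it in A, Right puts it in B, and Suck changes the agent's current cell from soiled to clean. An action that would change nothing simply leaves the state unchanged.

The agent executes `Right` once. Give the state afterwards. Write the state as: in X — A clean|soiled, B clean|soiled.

in B — A clean, B soiled

start: in B — A clean, B soiled
1. Right → in B — A clean, B soiled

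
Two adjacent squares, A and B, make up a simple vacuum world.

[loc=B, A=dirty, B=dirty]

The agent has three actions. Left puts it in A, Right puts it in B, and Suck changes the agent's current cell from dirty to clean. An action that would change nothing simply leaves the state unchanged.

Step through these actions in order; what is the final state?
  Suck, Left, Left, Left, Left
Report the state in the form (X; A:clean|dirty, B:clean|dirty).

(A; A:dirty, B:clean)

1. Suck → (B; A:dirty, B:clean)
2. Left → (A; A:dirty, B:clean)
3. Left → (A; A:dirty, B:clean)
4. Left → (A; A:dirty, B:clean)
5. Left → (A; A:dirty, B:clean)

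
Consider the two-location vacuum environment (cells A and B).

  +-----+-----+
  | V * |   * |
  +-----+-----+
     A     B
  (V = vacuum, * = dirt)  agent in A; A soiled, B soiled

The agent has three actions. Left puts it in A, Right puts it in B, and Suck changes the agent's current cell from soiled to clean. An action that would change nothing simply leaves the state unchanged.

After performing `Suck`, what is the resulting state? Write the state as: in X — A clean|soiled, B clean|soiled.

in A — A clean, B soiled

start: in A — A soiled, B soiled
Suck (#1): in A — A clean, B soiled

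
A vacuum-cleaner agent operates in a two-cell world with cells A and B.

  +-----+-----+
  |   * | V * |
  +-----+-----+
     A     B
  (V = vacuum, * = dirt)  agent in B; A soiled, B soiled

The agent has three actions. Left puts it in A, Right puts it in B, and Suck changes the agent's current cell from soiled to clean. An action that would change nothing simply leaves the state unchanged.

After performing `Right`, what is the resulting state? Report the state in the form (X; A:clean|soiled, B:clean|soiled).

start: (B; A:soiled, B:soiled)
Right (#1): (B; A:soiled, B:soiled)

(B; A:soiled, B:soiled)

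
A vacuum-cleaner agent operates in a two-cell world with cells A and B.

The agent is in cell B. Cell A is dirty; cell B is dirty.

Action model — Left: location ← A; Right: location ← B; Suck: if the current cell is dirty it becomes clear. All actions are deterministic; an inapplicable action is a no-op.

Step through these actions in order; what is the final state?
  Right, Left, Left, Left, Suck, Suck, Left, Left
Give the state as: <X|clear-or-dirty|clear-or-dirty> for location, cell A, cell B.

1) do Right; now <B|dirty|dirty>
2) do Left; now <A|dirty|dirty>
3) do Left; now <A|dirty|dirty>
4) do Left; now <A|dirty|dirty>
5) do Suck; now <A|clear|dirty>
6) do Suck; now <A|clear|dirty>
7) do Left; now <A|clear|dirty>
8) do Left; now <A|clear|dirty>

<A|clear|dirty>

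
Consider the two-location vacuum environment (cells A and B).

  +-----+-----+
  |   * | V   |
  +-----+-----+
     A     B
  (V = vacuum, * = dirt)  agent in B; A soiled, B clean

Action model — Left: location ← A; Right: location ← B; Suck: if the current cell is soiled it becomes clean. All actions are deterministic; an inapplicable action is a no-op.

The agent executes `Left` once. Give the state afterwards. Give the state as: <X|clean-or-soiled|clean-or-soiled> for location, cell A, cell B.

<A|soiled|clean>

start: <B|soiled|clean>
1. Left → <A|soiled|clean>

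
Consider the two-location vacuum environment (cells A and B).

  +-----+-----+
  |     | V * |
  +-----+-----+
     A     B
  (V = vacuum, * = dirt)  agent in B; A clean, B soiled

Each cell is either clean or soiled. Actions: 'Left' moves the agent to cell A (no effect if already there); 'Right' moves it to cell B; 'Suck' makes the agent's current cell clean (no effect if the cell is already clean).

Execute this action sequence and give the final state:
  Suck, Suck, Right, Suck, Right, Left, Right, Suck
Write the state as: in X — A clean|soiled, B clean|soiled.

in B — A clean, B clean

step 1/8 (Suck): in B — A clean, B clean
step 2/8 (Suck): in B — A clean, B clean
step 3/8 (Right): in B — A clean, B clean
step 4/8 (Suck): in B — A clean, B clean
step 5/8 (Right): in B — A clean, B clean
step 6/8 (Left): in A — A clean, B clean
step 7/8 (Right): in B — A clean, B clean
step 8/8 (Suck): in B — A clean, B clean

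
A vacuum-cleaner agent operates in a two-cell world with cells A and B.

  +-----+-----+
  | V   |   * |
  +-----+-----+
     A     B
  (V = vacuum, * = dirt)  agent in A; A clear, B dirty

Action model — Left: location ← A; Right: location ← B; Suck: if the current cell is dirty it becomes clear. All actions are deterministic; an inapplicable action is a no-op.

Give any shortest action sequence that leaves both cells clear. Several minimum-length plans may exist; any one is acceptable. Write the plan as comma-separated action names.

1) do Right; now <B|clear|dirty>
2) do Suck; now <B|clear|clear>
min 2: go B then Suck

Right, Suck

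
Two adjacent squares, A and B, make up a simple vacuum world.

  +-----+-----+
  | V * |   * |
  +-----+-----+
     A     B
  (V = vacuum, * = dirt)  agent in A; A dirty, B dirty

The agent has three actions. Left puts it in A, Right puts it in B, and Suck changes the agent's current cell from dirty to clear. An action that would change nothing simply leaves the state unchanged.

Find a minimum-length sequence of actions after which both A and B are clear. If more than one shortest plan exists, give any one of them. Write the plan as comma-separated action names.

Suck, Right, Suck

t=1 Suck ⇒ in A — A clear, B dirty
t=2 Right ⇒ in B — A clear, B dirty
t=3 Suck ⇒ in B — A clear, B clear
min 3: Suck A + move + Suck B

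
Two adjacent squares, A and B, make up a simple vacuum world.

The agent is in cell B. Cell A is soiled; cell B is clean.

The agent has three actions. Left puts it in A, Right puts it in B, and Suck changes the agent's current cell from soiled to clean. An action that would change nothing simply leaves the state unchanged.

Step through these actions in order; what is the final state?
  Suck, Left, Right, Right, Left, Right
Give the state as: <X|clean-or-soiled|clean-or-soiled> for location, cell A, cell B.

t=1 Suck ⇒ <B|soiled|clean>
t=2 Left ⇒ <A|soiled|clean>
t=3 Right ⇒ <B|soiled|clean>
t=4 Right ⇒ <B|soiled|clean>
t=5 Left ⇒ <A|soiled|clean>
t=6 Right ⇒ <B|soiled|clean>

<B|soiled|clean>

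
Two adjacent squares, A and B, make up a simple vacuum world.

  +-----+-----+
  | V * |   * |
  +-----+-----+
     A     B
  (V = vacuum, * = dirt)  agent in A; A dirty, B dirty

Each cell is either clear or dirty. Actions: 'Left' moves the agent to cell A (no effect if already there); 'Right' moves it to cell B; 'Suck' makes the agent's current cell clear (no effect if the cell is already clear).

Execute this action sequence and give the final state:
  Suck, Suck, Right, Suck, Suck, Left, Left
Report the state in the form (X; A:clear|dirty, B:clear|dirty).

1. Suck → (A; A:clear, B:dirty)
2. Suck → (A; A:clear, B:dirty)
3. Right → (B; A:clear, B:dirty)
4. Suck → (B; A:clear, B:clear)
5. Suck → (B; A:clear, B:clear)
6. Left → (A; A:clear, B:clear)
7. Left → (A; A:clear, B:clear)

(A; A:clear, B:clear)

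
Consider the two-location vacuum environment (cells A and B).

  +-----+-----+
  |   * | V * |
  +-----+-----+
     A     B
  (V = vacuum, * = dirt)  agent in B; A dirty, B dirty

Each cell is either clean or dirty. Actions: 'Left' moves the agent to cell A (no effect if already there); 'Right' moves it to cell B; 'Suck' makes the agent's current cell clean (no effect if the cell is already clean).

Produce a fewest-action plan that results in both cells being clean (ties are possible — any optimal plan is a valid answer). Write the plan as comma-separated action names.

Suck, Left, Suck

step 1/3 (Suck): loc=B A=dirty B=clean
step 2/3 (Left): loc=A A=dirty B=clean
step 3/3 (Suck): loc=A A=clean B=clean
min 3: Suck B + move + Suck A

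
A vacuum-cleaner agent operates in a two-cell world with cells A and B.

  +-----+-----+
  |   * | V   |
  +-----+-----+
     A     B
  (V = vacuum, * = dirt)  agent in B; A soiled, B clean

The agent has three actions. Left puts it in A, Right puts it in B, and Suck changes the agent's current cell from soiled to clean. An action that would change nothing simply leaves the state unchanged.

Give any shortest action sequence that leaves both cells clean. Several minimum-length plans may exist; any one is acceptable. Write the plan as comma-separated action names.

1) do Left; now (A; A:soiled, B:clean)
2) do Suck; now (A; A:clean, B:clean)
min 2: go A then Suck

Left, Suck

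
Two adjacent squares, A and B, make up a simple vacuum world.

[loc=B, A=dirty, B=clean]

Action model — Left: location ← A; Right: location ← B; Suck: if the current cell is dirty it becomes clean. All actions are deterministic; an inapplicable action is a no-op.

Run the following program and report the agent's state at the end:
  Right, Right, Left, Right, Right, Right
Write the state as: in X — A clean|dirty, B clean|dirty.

in B — A dirty, B clean

t=1 Right ⇒ in B — A dirty, B clean
t=2 Right ⇒ in B — A dirty, B clean
t=3 Left ⇒ in A — A dirty, B clean
t=4 Right ⇒ in B — A dirty, B clean
t=5 Right ⇒ in B — A dirty, B clean
t=6 Right ⇒ in B — A dirty, B clean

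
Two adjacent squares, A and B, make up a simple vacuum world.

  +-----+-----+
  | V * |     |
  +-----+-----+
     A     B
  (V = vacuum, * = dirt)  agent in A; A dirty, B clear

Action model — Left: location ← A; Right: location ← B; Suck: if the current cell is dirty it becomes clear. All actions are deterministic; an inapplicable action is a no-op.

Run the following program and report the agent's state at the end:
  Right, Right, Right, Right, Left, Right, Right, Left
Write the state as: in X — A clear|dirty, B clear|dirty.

[1] after Right: in B — A dirty, B clear
[2] after Right: in B — A dirty, B clear
[3] after Right: in B — A dirty, B clear
[4] after Right: in B — A dirty, B clear
[5] after Left: in A — A dirty, B clear
[6] after Right: in B — A dirty, B clear
[7] after Right: in B — A dirty, B clear
[8] after Left: in A — A dirty, B clear

in A — A dirty, B clear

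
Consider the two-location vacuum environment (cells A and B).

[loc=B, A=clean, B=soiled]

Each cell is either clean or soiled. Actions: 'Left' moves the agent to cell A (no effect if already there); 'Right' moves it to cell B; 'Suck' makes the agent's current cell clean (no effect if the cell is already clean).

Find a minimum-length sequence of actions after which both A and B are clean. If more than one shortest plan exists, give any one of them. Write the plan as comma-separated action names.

Suck

[1] after Suck: (B; A:clean, B:clean)
min 1: B is soiled, one Suck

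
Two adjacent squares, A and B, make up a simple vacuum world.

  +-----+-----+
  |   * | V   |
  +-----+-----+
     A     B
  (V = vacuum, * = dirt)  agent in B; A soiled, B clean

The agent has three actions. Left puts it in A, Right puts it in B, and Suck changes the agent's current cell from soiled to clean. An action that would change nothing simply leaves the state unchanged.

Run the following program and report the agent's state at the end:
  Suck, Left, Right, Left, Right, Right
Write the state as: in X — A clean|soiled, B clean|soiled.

in B — A soiled, B clean

step 1/6 (Suck): in B — A soiled, B clean
step 2/6 (Left): in A — A soiled, B clean
step 3/6 (Right): in B — A soiled, B clean
step 4/6 (Left): in A — A soiled, B clean
step 5/6 (Right): in B — A soiled, B clean
step 6/6 (Right): in B — A soiled, B clean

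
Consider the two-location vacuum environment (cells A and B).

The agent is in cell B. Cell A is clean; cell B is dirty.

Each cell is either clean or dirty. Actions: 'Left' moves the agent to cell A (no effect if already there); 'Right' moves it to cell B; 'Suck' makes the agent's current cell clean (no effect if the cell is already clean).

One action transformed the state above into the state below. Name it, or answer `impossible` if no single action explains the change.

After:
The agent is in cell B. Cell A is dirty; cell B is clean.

impossible

try  Left: in A — A clean, B dirty
try Right: in B — A clean, B dirty
try  Suck: in B — A clean, B clean
no single action produces the after-state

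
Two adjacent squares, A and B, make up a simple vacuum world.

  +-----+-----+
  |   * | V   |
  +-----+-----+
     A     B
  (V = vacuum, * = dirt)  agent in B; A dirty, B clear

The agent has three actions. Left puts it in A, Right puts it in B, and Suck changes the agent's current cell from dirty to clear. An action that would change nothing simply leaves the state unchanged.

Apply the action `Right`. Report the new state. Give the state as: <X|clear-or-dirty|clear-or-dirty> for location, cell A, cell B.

<B|dirty|clear>

start: <B|dirty|clear>
t=1 Right ⇒ <B|dirty|clear>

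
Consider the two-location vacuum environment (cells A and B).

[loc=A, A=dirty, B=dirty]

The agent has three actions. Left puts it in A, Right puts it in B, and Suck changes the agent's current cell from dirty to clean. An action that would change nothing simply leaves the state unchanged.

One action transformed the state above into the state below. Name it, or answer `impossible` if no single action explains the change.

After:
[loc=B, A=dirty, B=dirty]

try  Left: <A|dirty|dirty>
try Right: <B|dirty|dirty>  ← match
try  Suck: <A|clean|dirty>

Right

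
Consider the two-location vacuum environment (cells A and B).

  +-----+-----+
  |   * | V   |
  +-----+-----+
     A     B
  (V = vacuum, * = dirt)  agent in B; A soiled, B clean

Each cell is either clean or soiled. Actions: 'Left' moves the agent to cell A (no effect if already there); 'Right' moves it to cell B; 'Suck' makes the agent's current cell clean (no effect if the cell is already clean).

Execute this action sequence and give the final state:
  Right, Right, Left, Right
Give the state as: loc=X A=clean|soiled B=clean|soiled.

loc=B A=soiled B=clean

1. Right → loc=B A=soiled B=clean
2. Right → loc=B A=soiled B=clean
3. Left → loc=A A=soiled B=clean
4. Right → loc=B A=soiled B=clean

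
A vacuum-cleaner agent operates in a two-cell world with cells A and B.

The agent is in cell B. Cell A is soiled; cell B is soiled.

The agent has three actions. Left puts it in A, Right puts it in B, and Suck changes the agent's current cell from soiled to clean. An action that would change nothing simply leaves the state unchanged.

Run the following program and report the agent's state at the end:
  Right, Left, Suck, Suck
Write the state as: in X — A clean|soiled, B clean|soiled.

in A — A clean, B soiled

t=1 Right ⇒ in B — A soiled, B soiled
t=2 Left ⇒ in A — A soiled, B soiled
t=3 Suck ⇒ in A — A clean, B soiled
t=4 Suck ⇒ in A — A clean, B soiled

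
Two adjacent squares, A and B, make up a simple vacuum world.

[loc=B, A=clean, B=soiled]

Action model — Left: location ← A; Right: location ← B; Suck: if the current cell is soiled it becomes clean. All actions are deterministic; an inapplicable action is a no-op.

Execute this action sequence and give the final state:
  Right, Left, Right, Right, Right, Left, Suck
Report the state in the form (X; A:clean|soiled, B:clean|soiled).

(A; A:clean, B:soiled)

[1] after Right: (B; A:clean, B:soiled)
[2] after Left: (A; A:clean, B:soiled)
[3] after Right: (B; A:clean, B:soiled)
[4] after Right: (B; A:clean, B:soiled)
[5] after Right: (B; A:clean, B:soiled)
[6] after Left: (A; A:clean, B:soiled)
[7] after Suck: (A; A:clean, B:soiled)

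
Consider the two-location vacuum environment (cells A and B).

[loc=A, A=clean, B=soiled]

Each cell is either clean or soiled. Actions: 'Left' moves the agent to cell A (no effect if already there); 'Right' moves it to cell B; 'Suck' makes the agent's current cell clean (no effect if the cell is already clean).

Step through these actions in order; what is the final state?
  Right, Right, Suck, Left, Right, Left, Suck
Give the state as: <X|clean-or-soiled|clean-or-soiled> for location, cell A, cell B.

Right (#1): <B|clean|soiled>
Right (#2): <B|clean|soiled>
Suck (#3): <B|clean|clean>
Left (#4): <A|clean|clean>
Right (#5): <B|clean|clean>
Left (#6): <A|clean|clean>
Suck (#7): <A|clean|clean>

<A|clean|clean>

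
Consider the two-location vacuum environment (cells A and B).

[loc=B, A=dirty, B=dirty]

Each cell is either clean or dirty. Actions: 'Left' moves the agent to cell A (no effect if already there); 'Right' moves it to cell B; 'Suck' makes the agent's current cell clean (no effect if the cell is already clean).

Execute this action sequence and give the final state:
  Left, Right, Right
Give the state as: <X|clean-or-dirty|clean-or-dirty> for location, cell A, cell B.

<B|dirty|dirty>

t=1 Left ⇒ <A|dirty|dirty>
t=2 Right ⇒ <B|dirty|dirty>
t=3 Right ⇒ <B|dirty|dirty>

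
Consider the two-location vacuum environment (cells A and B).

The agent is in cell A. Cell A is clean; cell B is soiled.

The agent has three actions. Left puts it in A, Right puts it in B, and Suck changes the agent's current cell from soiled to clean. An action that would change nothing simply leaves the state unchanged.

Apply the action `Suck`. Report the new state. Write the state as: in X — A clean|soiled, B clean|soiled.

start: in A — A clean, B soiled
[1] after Suck: in A — A clean, B soiled

in A — A clean, B soiled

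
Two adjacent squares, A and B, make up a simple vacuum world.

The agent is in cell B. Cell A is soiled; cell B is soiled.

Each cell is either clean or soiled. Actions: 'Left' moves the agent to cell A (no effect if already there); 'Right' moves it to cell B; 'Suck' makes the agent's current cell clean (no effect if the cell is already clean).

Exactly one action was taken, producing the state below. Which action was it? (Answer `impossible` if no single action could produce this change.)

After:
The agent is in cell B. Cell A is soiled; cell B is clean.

Suck

try  Left: (A; A:soiled, B:soiled)
try Right: (B; A:soiled, B:soiled)
try  Suck: (B; A:soiled, B:clean)  ← match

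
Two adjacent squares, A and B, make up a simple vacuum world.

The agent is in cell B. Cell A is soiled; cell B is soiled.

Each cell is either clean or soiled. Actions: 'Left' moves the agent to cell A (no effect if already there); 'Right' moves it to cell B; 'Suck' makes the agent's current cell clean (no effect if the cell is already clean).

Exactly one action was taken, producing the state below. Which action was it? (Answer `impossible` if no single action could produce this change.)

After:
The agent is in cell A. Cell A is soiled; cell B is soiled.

try  Left: loc=A A=soiled B=soiled  ← match
try Right: loc=B A=soiled B=soiled
try  Suck: loc=B A=soiled B=clean

Left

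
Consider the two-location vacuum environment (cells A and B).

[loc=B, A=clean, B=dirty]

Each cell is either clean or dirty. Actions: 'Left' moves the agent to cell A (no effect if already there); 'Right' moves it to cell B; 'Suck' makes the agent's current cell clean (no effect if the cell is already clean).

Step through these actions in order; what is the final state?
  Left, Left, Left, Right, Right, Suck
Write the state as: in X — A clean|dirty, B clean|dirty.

t=1 Left ⇒ in A — A clean, B dirty
t=2 Left ⇒ in A — A clean, B dirty
t=3 Left ⇒ in A — A clean, B dirty
t=4 Right ⇒ in B — A clean, B dirty
t=5 Right ⇒ in B — A clean, B dirty
t=6 Suck ⇒ in B — A clean, B clean

in B — A clean, B clean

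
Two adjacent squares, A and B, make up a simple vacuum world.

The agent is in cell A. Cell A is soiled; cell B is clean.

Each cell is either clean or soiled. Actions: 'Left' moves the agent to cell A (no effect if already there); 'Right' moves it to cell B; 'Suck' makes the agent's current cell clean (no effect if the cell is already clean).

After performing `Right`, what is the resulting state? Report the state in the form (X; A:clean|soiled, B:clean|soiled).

(B; A:soiled, B:clean)

start: (A; A:soiled, B:clean)
Right (#1): (B; A:soiled, B:clean)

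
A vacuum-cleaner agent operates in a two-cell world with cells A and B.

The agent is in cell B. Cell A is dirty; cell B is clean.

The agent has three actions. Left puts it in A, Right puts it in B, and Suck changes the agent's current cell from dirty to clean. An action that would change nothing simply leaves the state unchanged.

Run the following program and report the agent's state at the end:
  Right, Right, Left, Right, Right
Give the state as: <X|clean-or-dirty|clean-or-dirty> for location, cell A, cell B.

1. Right → <B|dirty|clean>
2. Right → <B|dirty|clean>
3. Left → <A|dirty|clean>
4. Right → <B|dirty|clean>
5. Right → <B|dirty|clean>

<B|dirty|clean>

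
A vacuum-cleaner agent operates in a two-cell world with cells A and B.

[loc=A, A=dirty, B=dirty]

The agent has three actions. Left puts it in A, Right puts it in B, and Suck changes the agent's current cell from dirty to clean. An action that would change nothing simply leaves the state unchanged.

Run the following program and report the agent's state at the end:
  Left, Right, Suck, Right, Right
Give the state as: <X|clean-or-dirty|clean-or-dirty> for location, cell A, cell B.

step 1/5 (Left): <A|dirty|dirty>
step 2/5 (Right): <B|dirty|dirty>
step 3/5 (Suck): <B|dirty|clean>
step 4/5 (Right): <B|dirty|clean>
step 5/5 (Right): <B|dirty|clean>

<B|dirty|clean>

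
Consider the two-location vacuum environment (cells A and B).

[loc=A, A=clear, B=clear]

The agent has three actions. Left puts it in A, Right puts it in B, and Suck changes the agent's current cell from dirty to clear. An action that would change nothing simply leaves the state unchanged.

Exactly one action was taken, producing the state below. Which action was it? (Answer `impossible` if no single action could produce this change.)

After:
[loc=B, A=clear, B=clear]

try  Left: in A — A clear, B clear
try Right: in B — A clear, B clear  ← match
try  Suck: in A — A clear, B clear

Right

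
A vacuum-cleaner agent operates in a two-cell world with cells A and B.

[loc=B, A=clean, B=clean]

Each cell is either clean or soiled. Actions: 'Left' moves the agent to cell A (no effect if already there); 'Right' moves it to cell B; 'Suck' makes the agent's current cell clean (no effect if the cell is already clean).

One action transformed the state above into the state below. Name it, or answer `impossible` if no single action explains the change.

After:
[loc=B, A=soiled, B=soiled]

try  Left: loc=A A=clean B=clean
try Right: loc=B A=clean B=clean
try  Suck: loc=B A=clean B=clean
no single action produces the after-state

impossible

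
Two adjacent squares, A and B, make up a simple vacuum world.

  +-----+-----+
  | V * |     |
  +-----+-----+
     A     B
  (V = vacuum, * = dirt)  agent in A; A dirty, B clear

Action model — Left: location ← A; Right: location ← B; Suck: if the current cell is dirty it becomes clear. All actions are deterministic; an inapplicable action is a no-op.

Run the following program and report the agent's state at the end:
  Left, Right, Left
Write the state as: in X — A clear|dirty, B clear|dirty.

t=1 Left ⇒ in A — A dirty, B clear
t=2 Right ⇒ in B — A dirty, B clear
t=3 Left ⇒ in A — A dirty, B clear

in A — A dirty, B clear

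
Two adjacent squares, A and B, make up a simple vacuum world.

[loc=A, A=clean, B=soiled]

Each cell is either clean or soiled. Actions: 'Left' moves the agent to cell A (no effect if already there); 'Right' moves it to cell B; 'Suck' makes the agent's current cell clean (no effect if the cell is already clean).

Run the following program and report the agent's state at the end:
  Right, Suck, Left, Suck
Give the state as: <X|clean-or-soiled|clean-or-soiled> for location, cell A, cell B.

<A|clean|clean>

step 1/4 (Right): <B|clean|soiled>
step 2/4 (Suck): <B|clean|clean>
step 3/4 (Left): <A|clean|clean>
step 4/4 (Suck): <A|clean|clean>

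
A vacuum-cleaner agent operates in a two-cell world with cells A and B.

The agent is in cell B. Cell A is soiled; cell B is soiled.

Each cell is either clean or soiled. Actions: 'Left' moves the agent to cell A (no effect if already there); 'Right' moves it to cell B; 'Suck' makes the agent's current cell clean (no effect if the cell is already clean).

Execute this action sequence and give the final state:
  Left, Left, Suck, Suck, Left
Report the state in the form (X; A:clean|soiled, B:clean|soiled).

(A; A:clean, B:soiled)

1. Left → (A; A:soiled, B:soiled)
2. Left → (A; A:soiled, B:soiled)
3. Suck → (A; A:clean, B:soiled)
4. Suck → (A; A:clean, B:soiled)
5. Left → (A; A:clean, B:soiled)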